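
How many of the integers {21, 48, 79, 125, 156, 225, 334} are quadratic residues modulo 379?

5

(21/379) = +1 → QR.
(48/379) = -1 → non-residue.
(79/379) = +1 → QR.
(125/379) = +1 → QR.
(156/379) = +1 → QR.
(225/379) = +1 → QR.
(334/379) = -1 → non-residue.
Total quadratic residues among the 7: 5.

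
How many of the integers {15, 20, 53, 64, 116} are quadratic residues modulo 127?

(15/127) = +1 → QR.
(20/127) = -1 → non-residue.
(53/127) = -1 → non-residue.
(64/127) = +1 → QR.
(116/127) = -1 → non-residue.
Total quadratic residues among the 5: 2.

2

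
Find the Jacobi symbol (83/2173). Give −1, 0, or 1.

Reciprocity: 83 ≡ 3 and 2173 ≡ 1 (mod 4), so (83/2173) = +(2173/83).
Reduce top mod 83: now compute (15/83).
Reciprocity: 15 ≡ 3 and 83 ≡ 3 (mod 4), so (15/83) = −(83/15).
Reduce top mod 15: now compute (8/15).
Pull out 2^3: since 15 ≡ 7 (mod 8), (2/15) = +1, so (2/15)^3 = +1.
Reached (1/15) = 1. Collecting the sign flips along the way, the symbol is -1.

-1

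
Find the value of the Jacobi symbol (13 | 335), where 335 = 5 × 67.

1

Reciprocity: 13 ≡ 1 and 335 ≡ 3 (mod 4), so (13/335) = +(335/13).
Reduce top mod 13: now compute (10/13).
Pull out 2: since 13 ≡ 5 (mod 8), (2/13) = -1.
Reciprocity: 5 ≡ 1 and 13 ≡ 1 (mod 4), so (5/13) = +(13/5).
Reduce top mod 5: now compute (3/5).
Reciprocity: 3 ≡ 3 and 5 ≡ 1 (mod 4), so (3/5) = +(5/3).
Reduce top mod 3: now compute (2/3).
Pull out 2: since 3 ≡ 3 (mod 8), (2/3) = -1.
Reached (1/3) = 1. Collecting the sign flips along the way, the symbol is +1.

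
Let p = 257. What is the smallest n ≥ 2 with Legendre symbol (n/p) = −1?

3

(2/257) = +1, so 2 is a residue.
(3/257) = −1, so 3 is the smallest positive non-residue mod 257.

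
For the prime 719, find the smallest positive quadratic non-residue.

11

(2/719) = +1, so 2 is a residue.
(3/719) = +1, so 3 is a residue.
(4/719) = +1, so 4 is a residue.
(5/719) = +1, so 5 is a residue.
(6/719) = +1, so 6 is a residue.
(7/719) = +1, so 7 is a residue.
(8/719) = +1, so 8 is a residue.
(9/719) = +1, so 9 is a residue.
(10/719) = +1, so 10 is a residue.
(11/719) = −1, so 11 is the smallest positive non-residue mod 719.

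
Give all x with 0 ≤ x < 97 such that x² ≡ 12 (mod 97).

97 ≡ 1 (mod 4), so we find a root by search.
Trying successive values, 20² = 400 ≡ 12 (mod 97). The other root is 97 − 20 = 77.

20, 77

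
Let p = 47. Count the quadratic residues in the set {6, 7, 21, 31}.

(6/47) = +1 → QR.
(7/47) = +1 → QR.
(21/47) = +1 → QR.
(31/47) = -1 → non-residue.
Total quadratic residues among the 4: 3.

3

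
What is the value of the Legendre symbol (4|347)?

1

Euler's criterion: (4/347) ≡ 4^173 (mod 347).
4^2 ≡ 16 (mod 347)
4^4 ≡ 256 (mod 347)
4^8 ≡ 300 (mod 347)
4^16 ≡ 127 (mod 347)
4^32 ≡ 167 (mod 347)
4^64 ≡ 129 (mod 347)
4^128 ≡ 332 (mod 347)
4^173 = 4^(128+32+8+4+1) ≡ 1 (mod 347).
Result is 1, so (4/347) = 1.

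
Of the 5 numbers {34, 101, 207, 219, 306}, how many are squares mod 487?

0

(34/487) = -1 → non-residue.
(101/487) = -1 → non-residue.
(207/487) = -1 → non-residue.
(219/487) = -1 → non-residue.
(306/487) = -1 → non-residue.
Total quadratic residues among the 5: 0.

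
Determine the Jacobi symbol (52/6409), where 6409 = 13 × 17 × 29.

0

Pull out 2^2: since 6409 ≡ 1 (mod 8), (2/6409) = +1, so (2/6409)^2 = +1.
Reciprocity: 13 ≡ 1 and 6409 ≡ 1 (mod 4), so (13/6409) = +(6409/13).
Reduce top mod 13: now compute (0/13).
Top reduces to 0: gcd > 1, so the symbol is 0.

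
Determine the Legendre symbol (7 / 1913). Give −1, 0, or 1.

1

Reciprocity: 7 ≡ 3 and 1913 ≡ 1 (mod 4), so (7/1913) = +(1913/7).
Reduce top mod 7: now compute (2/7).
Pull out 2: since 7 ≡ 7 (mod 8), (2/7) = +1.
Reached (1/7) = 1. Collecting the sign flips along the way, the symbol is +1.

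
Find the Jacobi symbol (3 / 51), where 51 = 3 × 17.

0

Reciprocity: 3 ≡ 3 and 51 ≡ 3 (mod 4), so (3/51) = −(51/3).
Reduce top mod 3: now compute (0/3).
Top reduces to 0: gcd > 1, so the symbol is 0.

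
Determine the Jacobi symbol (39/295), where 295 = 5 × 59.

-1

Reciprocity: 39 ≡ 3 and 295 ≡ 3 (mod 4), so (39/295) = −(295/39).
Reduce top mod 39: now compute (22/39).
Pull out 2: since 39 ≡ 7 (mod 8), (2/39) = +1.
Reciprocity: 11 ≡ 3 and 39 ≡ 3 (mod 4), so (11/39) = −(39/11).
Reduce top mod 11: now compute (6/11).
Pull out 2: since 11 ≡ 3 (mod 8), (2/11) = -1.
Reciprocity: 3 ≡ 3 and 11 ≡ 3 (mod 4), so (3/11) = −(11/3).
Reduce top mod 3: now compute (2/3).
Pull out 2: since 3 ≡ 3 (mod 8), (2/3) = -1.
Reached (1/3) = 1. Collecting the sign flips along the way, the symbol is -1.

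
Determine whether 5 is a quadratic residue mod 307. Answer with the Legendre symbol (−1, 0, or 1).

Reciprocity: 5 ≡ 1 and 307 ≡ 3 (mod 4), so (5/307) = +(307/5).
Reduce top mod 5: now compute (2/5).
Pull out 2: since 5 ≡ 5 (mod 8), (2/5) = -1.
Reached (1/5) = 1. Collecting the sign flips along the way, the symbol is -1.

-1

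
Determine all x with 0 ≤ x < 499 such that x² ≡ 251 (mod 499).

115, 384

Since 499 ≡ 3 (mod 4), a square root of 251 is 251^((499+1)/4) = 251^125 mod 499.
Repeated squaring: 251^2≡127, 251^4≡161, 251^8≡472, 251^16≡230, 251^32≡6, 251^64≡36 (mod 499).
251^125 = 251^(64+32+16+8+4+1) ≡ 384 (mod 499).
Check: 384² = 147456 ≡ 251 (mod 499). The two roots are 115 and 384.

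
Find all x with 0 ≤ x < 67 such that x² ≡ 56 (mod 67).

Since 67 ≡ 3 (mod 4), a square root of 56 is 56^((67+1)/4) = 56^17 mod 67.
Repeated squaring: 56^2≡54, 56^4≡35, 56^8≡19, 56^16≡26 (mod 67).
56^17 = 56^(16+1) ≡ 49 (mod 67).
Check: 49² = 2401 ≡ 56 (mod 67). The two roots are 18 and 49.

18, 49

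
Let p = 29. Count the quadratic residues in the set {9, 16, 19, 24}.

3

(9/29) = +1 → QR.
(16/29) = +1 → QR.
(19/29) = -1 → non-residue.
(24/29) = +1 → QR.
Total quadratic residues among the 4: 3.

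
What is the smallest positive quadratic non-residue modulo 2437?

2

(2/2437) = −1, so 2 is the smallest positive non-residue mod 2437.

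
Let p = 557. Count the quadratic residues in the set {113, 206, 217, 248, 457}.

4

(113/557) = +1 → QR.
(206/557) = +1 → QR.
(217/557) = -1 → non-residue.
(248/557) = +1 → QR.
(457/557) = +1 → QR.
Total quadratic residues among the 5: 4.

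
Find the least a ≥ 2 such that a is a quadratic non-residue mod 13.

2

(2/13) = −1, so 2 is the smallest positive non-residue mod 13.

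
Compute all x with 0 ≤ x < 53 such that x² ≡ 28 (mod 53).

53 ≡ 1 (mod 4), so we find a root by search.
Trying successive values, 9² = 81 ≡ 28 (mod 53). The other root is 53 − 9 = 44.

9, 44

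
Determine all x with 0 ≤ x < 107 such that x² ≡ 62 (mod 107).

13, 94

Since 107 ≡ 3 (mod 4), a square root of 62 is 62^((107+1)/4) = 62^27 mod 107.
Repeated squaring: 62^2≡99, 62^4≡64, 62^8≡30, 62^16≡44 (mod 107).
62^27 = 62^(16+8+2+1) ≡ 13 (mod 107).
Check: 13² = 169 ≡ 62 (mod 107). The two roots are 13 and 94.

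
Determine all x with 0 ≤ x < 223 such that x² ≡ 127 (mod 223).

57, 166

Since 223 ≡ 3 (mod 4), a square root of 127 is 127^((223+1)/4) = 127^56 mod 223.
Repeated squaring: 127^2≡73, 127^4≡200, 127^8≡83, 127^16≡199, 127^32≡130 (mod 223).
127^56 = 127^(32+16+8) ≡ 166 (mod 223).
Check: 166² = 27556 ≡ 127 (mod 223). The two roots are 57 and 166.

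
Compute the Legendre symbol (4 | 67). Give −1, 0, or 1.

1

Euler's criterion: (4/67) ≡ 4^33 (mod 67).
4^2 ≡ 16 (mod 67)
4^4 ≡ 55 (mod 67)
4^8 ≡ 10 (mod 67)
4^16 ≡ 33 (mod 67)
4^32 ≡ 17 (mod 67)
4^33 = 4^(32+1) ≡ 1 (mod 67).
Result is 1, so (4/67) = 1.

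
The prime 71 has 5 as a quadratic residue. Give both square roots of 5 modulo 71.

Since 71 ≡ 3 (mod 4), a square root of 5 is 5^((71+1)/4) = 5^18 mod 71.
Repeated squaring: 5^2≡25, 5^4≡57, 5^8≡54, 5^16≡5 (mod 71).
5^18 = 5^(16+2) ≡ 54 (mod 71).
Check: 54² = 2916 ≡ 5 (mod 71). The two roots are 17 and 54.

17, 54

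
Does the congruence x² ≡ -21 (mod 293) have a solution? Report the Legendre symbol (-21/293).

1

First reduce: -21 ≡ 272 (mod 293).
Pull out 2^4: since 293 ≡ 5 (mod 8), (2/293) = -1, so (2/293)^4 = +1.
Reciprocity: 17 ≡ 1 and 293 ≡ 1 (mod 4), so (17/293) = +(293/17).
Reduce top mod 17: now compute (4/17).
Pull out 2^2: since 17 ≡ 1 (mod 8), (2/17) = +1, so (2/17)^2 = +1.
Reached (1/17) = 1. Collecting the sign flips along the way, the symbol is +1.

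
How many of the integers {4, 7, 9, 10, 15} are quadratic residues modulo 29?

(4/29) = +1 → QR.
(7/29) = +1 → QR.
(9/29) = +1 → QR.
(10/29) = -1 → non-residue.
(15/29) = -1 → non-residue.
Total quadratic residues among the 5: 3.

3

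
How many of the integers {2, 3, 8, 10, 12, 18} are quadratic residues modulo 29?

0

(2/29) = -1 → non-residue.
(3/29) = -1 → non-residue.
(8/29) = -1 → non-residue.
(10/29) = -1 → non-residue.
(12/29) = -1 → non-residue.
(18/29) = -1 → non-residue.
Total quadratic residues among the 6: 0.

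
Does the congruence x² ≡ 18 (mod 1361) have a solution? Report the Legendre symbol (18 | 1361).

1

Pull out 2: since 1361 ≡ 1 (mod 8), (2/1361) = +1.
Reciprocity: 9 ≡ 1 and 1361 ≡ 1 (mod 4), so (9/1361) = +(1361/9).
Reduce top mod 9: now compute (2/9).
Pull out 2: since 9 ≡ 1 (mod 8), (2/9) = +1.
Reached (1/9) = 1. Collecting the sign flips along the way, the symbol is +1.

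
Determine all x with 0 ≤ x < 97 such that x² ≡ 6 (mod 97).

43, 54

97 ≡ 1 (mod 4), so we find a root by search.
Trying successive values, 43² = 1849 ≡ 6 (mod 97). The other root is 97 − 43 = 54.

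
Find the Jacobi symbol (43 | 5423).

Reciprocity: 43 ≡ 3 and 5423 ≡ 3 (mod 4), so (43/5423) = −(5423/43).
Reduce top mod 43: now compute (5/43).
Reciprocity: 5 ≡ 1 and 43 ≡ 3 (mod 4), so (5/43) = +(43/5).
Reduce top mod 5: now compute (3/5).
Reciprocity: 3 ≡ 3 and 5 ≡ 1 (mod 4), so (3/5) = +(5/3).
Reduce top mod 3: now compute (2/3).
Pull out 2: since 3 ≡ 3 (mod 8), (2/3) = -1.
Reached (1/3) = 1. Collecting the sign flips along the way, the symbol is +1.

1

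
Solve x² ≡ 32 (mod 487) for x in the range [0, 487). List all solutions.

123, 364

Since 487 ≡ 3 (mod 4), a square root of 32 is 32^((487+1)/4) = 32^122 mod 487.
Repeated squaring: 32^2≡50, 32^4≡65, 32^8≡329, 32^16≡127, 32^32≡58, 32^64≡442 (mod 487).
32^122 = 32^(64+32+16+8+2) ≡ 364 (mod 487).
Check: 364² = 132496 ≡ 32 (mod 487). The two roots are 123 and 364.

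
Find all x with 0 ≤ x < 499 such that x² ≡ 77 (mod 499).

24, 475

Since 499 ≡ 3 (mod 4), a square root of 77 is 77^((499+1)/4) = 77^125 mod 499.
Repeated squaring: 77^2≡440, 77^4≡487, 77^8≡144, 77^16≡277, 77^32≡382, 77^64≡216 (mod 499).
77^125 = 77^(64+32+16+8+4+1) ≡ 24 (mod 499).
Check: 24² = 576 ≡ 77 (mod 499). The two roots are 24 and 475.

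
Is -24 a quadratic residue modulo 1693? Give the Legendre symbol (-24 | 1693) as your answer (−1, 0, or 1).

First reduce: -24 ≡ 1669 (mod 1693).
Reciprocity: 1669 ≡ 1 and 1693 ≡ 1 (mod 4), so (1669/1693) = +(1693/1669).
Reduce top mod 1669: now compute (24/1669).
Pull out 2^3: since 1669 ≡ 5 (mod 8), (2/1669) = -1, so (2/1669)^3 = -1.
Reciprocity: 3 ≡ 3 and 1669 ≡ 1 (mod 4), so (3/1669) = +(1669/3).
Reduce top mod 3: now compute (1/3).
Reached (1/3) = 1. Collecting the sign flips along the way, the symbol is -1.

-1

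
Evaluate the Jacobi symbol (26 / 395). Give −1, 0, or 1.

Pull out 2: since 395 ≡ 3 (mod 8), (2/395) = -1.
Reciprocity: 13 ≡ 1 and 395 ≡ 3 (mod 4), so (13/395) = +(395/13).
Reduce top mod 13: now compute (5/13).
Reciprocity: 5 ≡ 1 and 13 ≡ 1 (mod 4), so (5/13) = +(13/5).
Reduce top mod 5: now compute (3/5).
Reciprocity: 3 ≡ 3 and 5 ≡ 1 (mod 4), so (3/5) = +(5/3).
Reduce top mod 3: now compute (2/3).
Pull out 2: since 3 ≡ 3 (mod 8), (2/3) = -1.
Reached (1/3) = 1. Collecting the sign flips along the way, the symbol is +1.

1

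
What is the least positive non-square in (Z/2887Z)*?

(2/2887) = +1, so 2 is a residue.
(3/2887) = −1, so 3 is the smallest positive non-residue mod 2887.

3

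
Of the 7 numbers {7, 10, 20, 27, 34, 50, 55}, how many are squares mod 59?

3

(7/59) = +1 → QR.
(10/59) = -1 → non-residue.
(20/59) = +1 → QR.
(27/59) = +1 → QR.
(34/59) = -1 → non-residue.
(50/59) = -1 → non-residue.
(55/59) = -1 → non-residue.
Total quadratic residues among the 7: 3.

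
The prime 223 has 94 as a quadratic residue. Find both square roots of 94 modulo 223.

Since 223 ≡ 3 (mod 4), a square root of 94 is 94^((223+1)/4) = 94^56 mod 223.
Repeated squaring: 94^2≡139, 94^4≡143, 94^8≡156, 94^16≡29, 94^32≡172 (mod 223).
94^56 = 94^(32+16+8) ≡ 81 (mod 223).
Check: 81² = 6561 ≡ 94 (mod 223). The two roots are 81 and 142.

81, 142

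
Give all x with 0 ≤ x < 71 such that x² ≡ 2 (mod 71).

Since 71 ≡ 3 (mod 4), a square root of 2 is 2^((71+1)/4) = 2^18 mod 71.
Repeated squaring: 2^2≡4, 2^4≡16, 2^8≡43, 2^16≡3 (mod 71).
2^18 = 2^(16+2) ≡ 12 (mod 71).
Check: 12² = 144 ≡ 2 (mod 71). The two roots are 12 and 59.

12, 59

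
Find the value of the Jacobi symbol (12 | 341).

Pull out 2^2: since 341 ≡ 5 (mod 8), (2/341) = -1, so (2/341)^2 = +1.
Reciprocity: 3 ≡ 3 and 341 ≡ 1 (mod 4), so (3/341) = +(341/3).
Reduce top mod 3: now compute (2/3).
Pull out 2: since 3 ≡ 3 (mod 8), (2/3) = -1.
Reached (1/3) = 1. Collecting the sign flips along the way, the symbol is -1.

-1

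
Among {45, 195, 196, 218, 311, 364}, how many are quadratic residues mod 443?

2

(45/443) = -1 → non-residue.
(195/443) = -1 → non-residue.
(196/443) = +1 → QR.
(218/443) = -1 → non-residue.
(311/443) = +1 → QR.
(364/443) = -1 → non-residue.
Total quadratic residues among the 6: 2.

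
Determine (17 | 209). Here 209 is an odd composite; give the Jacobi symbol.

-1

Reciprocity: 17 ≡ 1 and 209 ≡ 1 (mod 4), so (17/209) = +(209/17).
Reduce top mod 17: now compute (5/17).
Reciprocity: 5 ≡ 1 and 17 ≡ 1 (mod 4), so (5/17) = +(17/5).
Reduce top mod 5: now compute (2/5).
Pull out 2: since 5 ≡ 5 (mod 8), (2/5) = -1.
Reached (1/5) = 1. Collecting the sign flips along the way, the symbol is -1.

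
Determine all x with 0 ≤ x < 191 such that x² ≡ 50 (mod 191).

Since 191 ≡ 3 (mod 4), a square root of 50 is 50^((191+1)/4) = 50^48 mod 191.
Repeated squaring: 50^2≡17, 50^4≡98, 50^8≡54, 50^16≡51, 50^32≡118 (mod 191).
50^48 = 50^(32+16) ≡ 97 (mod 191).
Check: 97² = 9409 ≡ 50 (mod 191). The two roots are 94 and 97.

94, 97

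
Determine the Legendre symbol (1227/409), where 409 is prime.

0

First reduce: 1227 ≡ 0 (mod 409).
Top reduces to 0: gcd > 1, so the symbol is 0.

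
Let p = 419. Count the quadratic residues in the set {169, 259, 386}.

(169/419) = +1 → QR.
(259/419) = +1 → QR.
(386/419) = +1 → QR.
Total quadratic residues among the 3: 3.

3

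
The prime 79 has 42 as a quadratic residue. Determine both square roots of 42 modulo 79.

Since 79 ≡ 3 (mod 4), a square root of 42 is 42^((79+1)/4) = 42^20 mod 79.
Repeated squaring: 42^2≡26, 42^4≡44, 42^8≡40, 42^16≡20 (mod 79).
42^20 = 42^(16+4) ≡ 11 (mod 79).
Check: 11² = 121 ≡ 42 (mod 79). The two roots are 11 and 68.

11, 68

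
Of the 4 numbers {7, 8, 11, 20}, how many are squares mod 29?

2

(7/29) = +1 → QR.
(8/29) = -1 → non-residue.
(11/29) = -1 → non-residue.
(20/29) = +1 → QR.
Total quadratic residues among the 4: 2.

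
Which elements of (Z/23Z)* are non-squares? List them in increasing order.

5 7 10 11 14 15 17 19 20 21 22

Square k = 1,…,11 (k and 23−k give the same square):
1²=1, 2²=4, 3²=9, 4²=16, 5²≡2, 6²≡13, 7²≡3, 8²≡18, 9²≡12, 10²≡8, 11²≡6 (mod 23).
The residues are {1, 2, 3, 4, 6, 8, 9, 12, 13, 16, 18}; the non-residues are the remaining 11 nonzero classes.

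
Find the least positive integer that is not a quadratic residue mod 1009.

(2/1009) = +1, so 2 is a residue.
(3/1009) = +1, so 3 is a residue.
(4/1009) = +1, so 4 is a residue.
(5/1009) = +1, so 5 is a residue.
(6/1009) = +1, so 6 is a residue.
(7/1009) = +1, so 7 is a residue.
(8/1009) = +1, so 8 is a residue.
(9/1009) = +1, so 9 is a residue.
(10/1009) = +1, so 10 is a residue.
(11/1009) = −1, so 11 is the smallest positive non-residue mod 1009.

11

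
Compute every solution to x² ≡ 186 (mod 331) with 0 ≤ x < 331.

67, 264

Since 331 ≡ 3 (mod 4), a square root of 186 is 186^((331+1)/4) = 186^83 mod 331.
Repeated squaring: 186^2≡172, 186^4≡125, 186^8≡68, 186^16≡321, 186^32≡100, 186^64≡70 (mod 331).
186^83 = 186^(64+16+2+1) ≡ 67 (mod 331).
Check: 67² = 4489 ≡ 186 (mod 331). The two roots are 67 and 264.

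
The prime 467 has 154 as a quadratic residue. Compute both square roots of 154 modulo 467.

Since 467 ≡ 3 (mod 4), a square root of 154 is 154^((467+1)/4) = 154^117 mod 467.
Repeated squaring: 154^2≡366, 154^4≡394, 154^8≡192, 154^16≡438, 154^32≡374, 154^64≡243 (mod 467).
154^117 = 154^(64+32+16+4+1) ≡ 291 (mod 467).
Check: 291² = 84681 ≡ 154 (mod 467). The two roots are 176 and 291.

176, 291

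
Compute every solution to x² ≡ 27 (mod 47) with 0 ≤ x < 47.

Since 47 ≡ 3 (mod 4), a square root of 27 is 27^((47+1)/4) = 27^12 mod 47.
Repeated squaring: 27^2≡24, 27^4≡12, 27^8≡3 (mod 47).
27^12 = 27^(8+4) ≡ 36 (mod 47).
Check: 36² = 1296 ≡ 27 (mod 47). The two roots are 11 and 36.

11, 36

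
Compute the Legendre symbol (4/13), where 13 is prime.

1

Pull out 2^2: since 13 ≡ 5 (mod 8), (2/13) = -1, so (2/13)^2 = +1.
Reached (1/13) = 1. Collecting the sign flips along the way, the symbol is +1.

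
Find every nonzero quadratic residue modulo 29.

Square k = 1,…,14 (k and 29−k give the same square):
1²=1, 2²=4, 3²=9, 4²=16, 5²=25, 6²≡7, 7²≡20, 8²≡6, 9²≡23, 10²≡13, 11²≡5, 12²≡28, 13²≡24, 14²≡22 (mod 29).
So the quadratic residues mod 29 are {1, 4, 5, 6, 7, 9, 13, 16, 20, 22, 23, 24, 25, 28}.

1 4 5 6 7 9 13 16 20 22 23 24 25 28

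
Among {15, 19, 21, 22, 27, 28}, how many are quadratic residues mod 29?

(15/29) = -1 → non-residue.
(19/29) = -1 → non-residue.
(21/29) = -1 → non-residue.
(22/29) = +1 → QR.
(27/29) = -1 → non-residue.
(28/29) = +1 → QR.
Total quadratic residues among the 6: 2.

2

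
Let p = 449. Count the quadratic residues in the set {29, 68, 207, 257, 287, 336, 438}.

(29/449) = -1 → non-residue.
(68/449) = -1 → non-residue.
(207/449) = +1 → QR.
(257/449) = -1 → non-residue.
(287/449) = +1 → QR.
(336/449) = -1 → non-residue.
(438/449) = +1 → QR.
Total quadratic residues among the 7: 3.

3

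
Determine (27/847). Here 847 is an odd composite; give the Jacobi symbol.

Reciprocity: 27 ≡ 3 and 847 ≡ 3 (mod 4), so (27/847) = −(847/27).
Reduce top mod 27: now compute (10/27).
Pull out 2: since 27 ≡ 3 (mod 8), (2/27) = -1.
Reciprocity: 5 ≡ 1 and 27 ≡ 3 (mod 4), so (5/27) = +(27/5).
Reduce top mod 5: now compute (2/5).
Pull out 2: since 5 ≡ 5 (mod 8), (2/5) = -1.
Reached (1/5) = 1. Collecting the sign flips along the way, the symbol is -1.

-1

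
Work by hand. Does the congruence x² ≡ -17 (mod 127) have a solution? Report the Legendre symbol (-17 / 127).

-1

Euler's criterion: (-17/127) ≡ 110^63 (mod 127).
110^2 ≡ 35 (mod 127)
110^4 ≡ 82 (mod 127)
110^8 ≡ 120 (mod 127)
110^16 ≡ 49 (mod 127)
110^32 ≡ 115 (mod 127)
110^63 = 110^(32+16+8+4+2+1) ≡ 126 (mod 127).
Result is 126 ≡ −1, so (-17/127) = −1.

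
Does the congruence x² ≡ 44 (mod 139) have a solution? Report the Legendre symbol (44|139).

1

Pull out 2^2: since 139 ≡ 3 (mod 8), (2/139) = -1, so (2/139)^2 = +1.
Reciprocity: 11 ≡ 3 and 139 ≡ 3 (mod 4), so (11/139) = −(139/11).
Reduce top mod 11: now compute (7/11).
Reciprocity: 7 ≡ 3 and 11 ≡ 3 (mod 4), so (7/11) = −(11/7).
Reduce top mod 7: now compute (4/7).
Pull out 2^2: since 7 ≡ 7 (mod 8), (2/7) = +1, so (2/7)^2 = +1.
Reached (1/7) = 1. Collecting the sign flips along the way, the symbol is +1.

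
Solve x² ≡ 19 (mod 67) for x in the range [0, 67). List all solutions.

Since 67 ≡ 3 (mod 4), a square root of 19 is 19^((67+1)/4) = 19^17 mod 67.
Repeated squaring: 19^2≡26, 19^4≡6, 19^8≡36, 19^16≡23 (mod 67).
19^17 = 19^(16+1) ≡ 35 (mod 67).
Check: 35² = 1225 ≡ 19 (mod 67). The two roots are 32 and 35.

32, 35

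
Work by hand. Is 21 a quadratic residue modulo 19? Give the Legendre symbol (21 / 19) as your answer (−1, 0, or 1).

Euler's criterion: (21/19) ≡ 2^9 (mod 19).
2^2 ≡ 4 (mod 19)
2^4 ≡ 16 (mod 19)
2^8 ≡ 9 (mod 19)
2^9 = 2^(8+1) ≡ 18 (mod 19).
Result is 18 ≡ −1, so (21/19) = −1.

-1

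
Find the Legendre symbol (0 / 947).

0

Top reduces to 0: gcd > 1, so the symbol is 0.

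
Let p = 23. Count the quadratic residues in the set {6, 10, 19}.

1

(6/23) = +1 → QR.
(10/23) = -1 → non-residue.
(19/23) = -1 → non-residue.
Total quadratic residues among the 3: 1.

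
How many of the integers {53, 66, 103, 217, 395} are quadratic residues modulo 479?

(53/479) = -1 → non-residue.
(66/479) = +1 → QR.
(103/479) = +1 → QR.
(217/479) = -1 → non-residue.
(395/479) = -1 → non-residue.
Total quadratic residues among the 5: 2.

2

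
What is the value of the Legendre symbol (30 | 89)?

Pull out 2: since 89 ≡ 1 (mod 8), (2/89) = +1.
Reciprocity: 15 ≡ 3 and 89 ≡ 1 (mod 4), so (15/89) = +(89/15).
Reduce top mod 15: now compute (14/15).
Pull out 2: since 15 ≡ 7 (mod 8), (2/15) = +1.
Reciprocity: 7 ≡ 3 and 15 ≡ 3 (mod 4), so (7/15) = −(15/7).
Reduce top mod 7: now compute (1/7).
Reached (1/7) = 1. Collecting the sign flips along the way, the symbol is -1.

-1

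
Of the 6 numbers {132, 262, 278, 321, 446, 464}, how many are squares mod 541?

(132/541) = -1 → non-residue.
(262/541) = +1 → QR.
(278/541) = -1 → non-residue.
(321/541) = -1 → non-residue.
(446/541) = +1 → QR.
(464/541) = -1 → non-residue.
Total quadratic residues among the 6: 2.

2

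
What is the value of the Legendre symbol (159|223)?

-1

Reciprocity: 159 ≡ 3 and 223 ≡ 3 (mod 4), so (159/223) = −(223/159).
Reduce top mod 159: now compute (64/159).
Pull out 2^6: since 159 ≡ 7 (mod 8), (2/159) = +1, so (2/159)^6 = +1.
Reached (1/159) = 1. Collecting the sign flips along the way, the symbol is -1.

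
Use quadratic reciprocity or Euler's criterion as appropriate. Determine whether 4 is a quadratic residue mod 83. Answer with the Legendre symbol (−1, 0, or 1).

1

Euler's criterion: (4/83) ≡ 4^41 (mod 83).
4^2 ≡ 16 (mod 83)
4^4 ≡ 7 (mod 83)
4^8 ≡ 49 (mod 83)
4^16 ≡ 77 (mod 83)
4^32 ≡ 36 (mod 83)
4^41 = 4^(32+8+1) ≡ 1 (mod 83).
Result is 1, so (4/83) = 1.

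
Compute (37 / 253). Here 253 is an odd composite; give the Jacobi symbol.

-1

Reciprocity: 37 ≡ 1 and 253 ≡ 1 (mod 4), so (37/253) = +(253/37).
Reduce top mod 37: now compute (31/37).
Reciprocity: 31 ≡ 3 and 37 ≡ 1 (mod 4), so (31/37) = +(37/31).
Reduce top mod 31: now compute (6/31).
Pull out 2: since 31 ≡ 7 (mod 8), (2/31) = +1.
Reciprocity: 3 ≡ 3 and 31 ≡ 3 (mod 4), so (3/31) = −(31/3).
Reduce top mod 3: now compute (1/3).
Reached (1/3) = 1. Collecting the sign flips along the way, the symbol is -1.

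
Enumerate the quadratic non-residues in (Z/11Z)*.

Square k = 1,…,5 (k and 11−k give the same square):
1²=1, 2²=4, 3²=9, 4²≡5, 5²≡3 (mod 11).
The residues are {1, 3, 4, 5, 9}; the non-residues are the remaining 5 nonzero classes.

2, 6, 7, 8, 10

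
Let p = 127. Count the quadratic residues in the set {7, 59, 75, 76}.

(7/127) = -1 → non-residue.
(59/127) = -1 → non-residue.
(75/127) = -1 → non-residue.
(76/127) = +1 → QR.
Total quadratic residues among the 4: 1.

1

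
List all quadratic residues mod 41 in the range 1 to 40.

Square k = 1,…,20 (k and 41−k give the same square):
1²=1, 2²=4, 3²=9, 4²=16, 5²=25, 6²=36, 7²≡8, 8²≡23, 9²≡40, 10²≡18, 11²≡39, 12²≡21, 13²≡5, 14²≡32, 15²≡20, 16²≡10, 17²≡2, 18²≡37, 19²≡33, 20²≡31 (mod 41).
So the quadratic residues mod 41 are {1, 2, 4, 5, 8, 9, 10, 16, 18, 20, 21, 23, 25, 31, 32, 33, 36, 37, 39, 40}.

1, 2, 4, 5, 8, 9, 10, 16, 18, 20, 21, 23, 25, 31, 32, 33, 36, 37, 39, 40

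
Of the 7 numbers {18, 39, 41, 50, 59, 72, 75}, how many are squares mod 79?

3

(18/79) = +1 → QR.
(39/79) = -1 → non-residue.
(41/79) = -1 → non-residue.
(50/79) = +1 → QR.
(59/79) = -1 → non-residue.
(72/79) = +1 → QR.
(75/79) = -1 → non-residue.
Total quadratic residues among the 7: 3.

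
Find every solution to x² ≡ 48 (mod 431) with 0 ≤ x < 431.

Since 431 ≡ 3 (mod 4), a square root of 48 is 48^((431+1)/4) = 48^108 mod 431.
Repeated squaring: 48^2≡149, 48^4≡220, 48^8≡128, 48^16≡6, 48^32≡36, 48^64≡3 (mod 431).
48^108 = 48^(64+32+8+4) ≡ 144 (mod 431).
Check: 144² = 20736 ≡ 48 (mod 431). The two roots are 144 and 287.

144, 287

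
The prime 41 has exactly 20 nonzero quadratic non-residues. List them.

Square k = 1,…,20 (k and 41−k give the same square):
1²=1, 2²=4, 3²=9, 4²=16, 5²=25, 6²=36, 7²≡8, 8²≡23, 9²≡40, 10²≡18, 11²≡39, 12²≡21, 13²≡5, 14²≡32, 15²≡20, 16²≡10, 17²≡2, 18²≡37, 19²≡33, 20²≡31 (mod 41).
The residues are {1, 2, 4, 5, 8, 9, 10, 16, 18, 20, 21, 23, 25, 31, 32, 33, 36, 37, 39, 40}; the non-residues are the remaining 20 nonzero classes.

3, 6, 7, 11, 12, 13, 14, 15, 17, 19, 22, 24, 26, 27, 28, 29, 30, 34, 35, 38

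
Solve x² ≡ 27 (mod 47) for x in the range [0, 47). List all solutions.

11, 36

Since 47 ≡ 3 (mod 4), a square root of 27 is 27^((47+1)/4) = 27^12 mod 47.
Repeated squaring: 27^2≡24, 27^4≡12, 27^8≡3 (mod 47).
27^12 = 27^(8+4) ≡ 36 (mod 47).
Check: 36² = 1296 ≡ 27 (mod 47). The two roots are 11 and 36.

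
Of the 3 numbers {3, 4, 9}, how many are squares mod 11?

3

(3/11) = +1 → QR.
(4/11) = +1 → QR.
(9/11) = +1 → QR.
Total quadratic residues among the 3: 3.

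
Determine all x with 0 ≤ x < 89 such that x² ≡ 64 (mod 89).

89 ≡ 1 (mod 4), so we find a root by search.
Trying successive values, 8² = 64 ≡ 64 (mod 89). The other root is 89 − 8 = 81.

8, 81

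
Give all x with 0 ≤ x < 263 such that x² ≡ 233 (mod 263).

Since 263 ≡ 3 (mod 4), a square root of 233 is 233^((263+1)/4) = 233^66 mod 263.
Repeated squaring: 233^2≡111, 233^4≡223, 233^8≡22, 233^16≡221, 233^32≡186, 233^64≡143 (mod 263).
233^66 = 233^(64+2) ≡ 93 (mod 263).
Check: 93² = 8649 ≡ 233 (mod 263). The two roots are 93 and 170.

93, 170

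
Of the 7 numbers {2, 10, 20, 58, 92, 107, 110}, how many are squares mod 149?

3

(2/149) = -1 → non-residue.
(10/149) = -1 → non-residue.
(20/149) = +1 → QR.
(58/149) = -1 → non-residue.
(92/149) = -1 → non-residue.
(107/149) = +1 → QR.
(110/149) = +1 → QR.
Total quadratic residues among the 7: 3.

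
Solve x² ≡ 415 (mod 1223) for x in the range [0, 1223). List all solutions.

Since 1223 ≡ 3 (mod 4), a square root of 415 is 415^((1223+1)/4) = 415^306 mod 1223.
Repeated squaring: 415^2≡1005, 415^4≡1050, 415^8≡577, 415^16≡273, 415^32≡1149, 415^64≡584, 415^128≡1062, 415^256≡238 (mod 1223).
415^306 = 415^(256+32+16+2) ≡ 648 (mod 1223).
Check: 648² = 419904 ≡ 415 (mod 1223). The two roots are 575 and 648.

575, 648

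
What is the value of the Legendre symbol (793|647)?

-1

Euler's criterion: (793/647) ≡ 146^323 (mod 647).
146^2 ≡ 612 (mod 647)
146^4 ≡ 578 (mod 647)
146^8 ≡ 232 (mod 647)
146^16 ≡ 123 (mod 647)
146^32 ≡ 248 (mod 647)
146^64 ≡ 39 (mod 647)
146^128 ≡ 227 (mod 647)
146^256 ≡ 416 (mod 647)
146^323 = 146^(256+64+2+1) ≡ 646 (mod 647).
Result is 646 ≡ −1, so (793/647) = −1.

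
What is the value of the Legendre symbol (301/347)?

Reciprocity: 301 ≡ 1 and 347 ≡ 3 (mod 4), so (301/347) = +(347/301).
Reduce top mod 301: now compute (46/301).
Pull out 2: since 301 ≡ 5 (mod 8), (2/301) = -1.
Reciprocity: 23 ≡ 3 and 301 ≡ 1 (mod 4), so (23/301) = +(301/23).
Reduce top mod 23: now compute (2/23).
Pull out 2: since 23 ≡ 7 (mod 8), (2/23) = +1.
Reached (1/23) = 1. Collecting the sign flips along the way, the symbol is -1.

-1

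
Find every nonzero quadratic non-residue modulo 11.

Square k = 1,…,5 (k and 11−k give the same square):
1²=1, 2²=4, 3²=9, 4²≡5, 5²≡3 (mod 11).
The residues are {1, 3, 4, 5, 9}; the non-residues are the remaining 5 nonzero classes.

2,6,7,8,10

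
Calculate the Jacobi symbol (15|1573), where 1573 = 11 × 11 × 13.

-1

Reciprocity: 15 ≡ 3 and 1573 ≡ 1 (mod 4), so (15/1573) = +(1573/15).
Reduce top mod 15: now compute (13/15).
Reciprocity: 13 ≡ 1 and 15 ≡ 3 (mod 4), so (13/15) = +(15/13).
Reduce top mod 13: now compute (2/13).
Pull out 2: since 13 ≡ 5 (mod 8), (2/13) = -1.
Reached (1/13) = 1. Collecting the sign flips along the way, the symbol is -1.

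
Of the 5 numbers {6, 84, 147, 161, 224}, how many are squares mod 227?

3

(6/227) = -1 → non-residue.
(84/227) = +1 → QR.
(147/227) = +1 → QR.
(161/227) = +1 → QR.
(224/227) = -1 → non-residue.
Total quadratic residues among the 5: 3.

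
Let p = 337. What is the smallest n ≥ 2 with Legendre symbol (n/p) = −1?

5

(2/337) = +1, so 2 is a residue.
(3/337) = +1, so 3 is a residue.
(4/337) = +1, so 4 is a residue.
(5/337) = −1, so 5 is the smallest positive non-residue mod 337.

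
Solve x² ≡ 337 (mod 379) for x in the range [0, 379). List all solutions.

126, 253

Since 379 ≡ 3 (mod 4), a square root of 337 is 337^((379+1)/4) = 337^95 mod 379.
Repeated squaring: 337^2≡248, 337^4≡106, 337^8≡245, 337^16≡143, 337^32≡362, 337^64≡289 (mod 379).
337^95 = 337^(64+16+8+4+2+1) ≡ 126 (mod 379).
Check: 126² = 15876 ≡ 337 (mod 379). The two roots are 126 and 253.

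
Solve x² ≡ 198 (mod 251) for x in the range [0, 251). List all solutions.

Since 251 ≡ 3 (mod 4), a square root of 198 is 198^((251+1)/4) = 198^63 mod 251.
Repeated squaring: 198^2≡48, 198^4≡45, 198^8≡17, 198^16≡38, 198^32≡189 (mod 251).
198^63 = 198^(32+16+8+4+2+1) ≡ 169 (mod 251).
Check: 169² = 28561 ≡ 198 (mod 251). The two roots are 82 and 169.

82, 169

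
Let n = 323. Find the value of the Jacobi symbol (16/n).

Pull out 2^4: since 323 ≡ 3 (mod 8), (2/323) = -1, so (2/323)^4 = +1.
Reached (1/323) = 1. Collecting the sign flips along the way, the symbol is +1.

1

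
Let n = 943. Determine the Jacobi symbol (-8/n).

-1

First reduce: -8 ≡ 935 (mod 943).
Reciprocity: 935 ≡ 3 and 943 ≡ 3 (mod 4), so (935/943) = −(943/935).
Reduce top mod 935: now compute (8/935).
Pull out 2^3: since 935 ≡ 7 (mod 8), (2/935) = +1, so (2/935)^3 = +1.
Reached (1/935) = 1. Collecting the sign flips along the way, the symbol is -1.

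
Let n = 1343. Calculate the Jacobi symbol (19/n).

1

Reciprocity: 19 ≡ 3 and 1343 ≡ 3 (mod 4), so (19/1343) = −(1343/19).
Reduce top mod 19: now compute (13/19).
Reciprocity: 13 ≡ 1 and 19 ≡ 3 (mod 4), so (13/19) = +(19/13).
Reduce top mod 13: now compute (6/13).
Pull out 2: since 13 ≡ 5 (mod 8), (2/13) = -1.
Reciprocity: 3 ≡ 3 and 13 ≡ 1 (mod 4), so (3/13) = +(13/3).
Reduce top mod 3: now compute (1/3).
Reached (1/3) = 1. Collecting the sign flips along the way, the symbol is +1.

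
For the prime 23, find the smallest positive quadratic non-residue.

5

(2/23) = +1, so 2 is a residue.
(3/23) = +1, so 3 is a residue.
(4/23) = +1, so 4 is a residue.
(5/23) = −1, so 5 is the smallest positive non-residue mod 23.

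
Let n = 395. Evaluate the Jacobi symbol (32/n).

-1

Pull out 2^5: since 395 ≡ 3 (mod 8), (2/395) = -1, so (2/395)^5 = -1.
Reached (1/395) = 1. Collecting the sign flips along the way, the symbol is -1.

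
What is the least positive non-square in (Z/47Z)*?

(2/47) = +1, so 2 is a residue.
(3/47) = +1, so 3 is a residue.
(4/47) = +1, so 4 is a residue.
(5/47) = −1, so 5 is the smallest positive non-residue mod 47.

5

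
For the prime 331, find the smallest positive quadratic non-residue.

(2/331) = −1, so 2 is the smallest positive non-residue mod 331.

2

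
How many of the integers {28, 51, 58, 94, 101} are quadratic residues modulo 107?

1

(28/107) = -1 → non-residue.
(51/107) = -1 → non-residue.
(58/107) = -1 → non-residue.
(94/107) = -1 → non-residue.
(101/107) = +1 → QR.
Total quadratic residues among the 5: 1.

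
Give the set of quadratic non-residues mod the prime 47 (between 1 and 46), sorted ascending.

5 10 11 13 15 19 20 22 23 26 29 30 31 33 35 38 39 40 41 43 44 45 46

Square k = 1,…,23 (k and 47−k give the same square):
1²=1, 2²=4, 3²=9, 4²=16, 5²=25, 6²=36, 7²≡2, 8²≡17, 9²≡34, 10²≡6, 11²≡27, 12²≡3, 13²≡28, 14²≡8, 15²≡37, 16²≡21, 17²≡7, 18²≡42, 19²≡32, 20²≡24, 21²≡18, 22²≡14, 23²≡12 (mod 47).
The residues are {1, 2, 3, 4, 6, 7, 8, 9, 12, 14, 16, 17, 18, 21, 24, 25, 27, 28, 32, 34, 36, 37, 42}; the non-residues are the remaining 23 nonzero classes.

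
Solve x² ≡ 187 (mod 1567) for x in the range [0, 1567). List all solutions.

Since 1567 ≡ 3 (mod 4), a square root of 187 is 187^((1567+1)/4) = 187^392 mod 1567.
Repeated squaring: 187^2≡495, 187^4≡573, 187^8≡826, 187^16≡631, 187^32≡143, 187^64≡78, 187^128≡1383, 187^256≡949 (mod 1567).
187^392 = 187^(256+128+8) ≡ 132 (mod 1567).
Check: 132² = 17424 ≡ 187 (mod 1567). The two roots are 132 and 1435.

132, 1435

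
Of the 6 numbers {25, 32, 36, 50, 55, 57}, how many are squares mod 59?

3

(25/59) = +1 → QR.
(32/59) = -1 → non-residue.
(36/59) = +1 → QR.
(50/59) = -1 → non-residue.
(55/59) = -1 → non-residue.
(57/59) = +1 → QR.
Total quadratic residues among the 6: 3.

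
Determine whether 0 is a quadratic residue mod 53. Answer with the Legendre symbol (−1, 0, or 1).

0

Top reduces to 0: gcd > 1, so the symbol is 0.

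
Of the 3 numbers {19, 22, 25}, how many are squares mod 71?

(19/71) = +1 → QR.
(22/71) = -1 → non-residue.
(25/71) = +1 → QR.
Total quadratic residues among the 3: 2.

2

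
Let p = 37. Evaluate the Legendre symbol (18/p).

-1

Pull out 2: since 37 ≡ 5 (mod 8), (2/37) = -1.
Reciprocity: 9 ≡ 1 and 37 ≡ 1 (mod 4), so (9/37) = +(37/9).
Reduce top mod 9: now compute (1/9).
Reached (1/9) = 1. Collecting the sign flips along the way, the symbol is -1.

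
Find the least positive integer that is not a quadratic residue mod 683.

(2/683) = −1, so 2 is the smallest positive non-residue mod 683.

2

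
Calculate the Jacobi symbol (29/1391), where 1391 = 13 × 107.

1

Reciprocity: 29 ≡ 1 and 1391 ≡ 3 (mod 4), so (29/1391) = +(1391/29).
Reduce top mod 29: now compute (28/29).
Pull out 2^2: since 29 ≡ 5 (mod 8), (2/29) = -1, so (2/29)^2 = +1.
Reciprocity: 7 ≡ 3 and 29 ≡ 1 (mod 4), so (7/29) = +(29/7).
Reduce top mod 7: now compute (1/7).
Reached (1/7) = 1. Collecting the sign flips along the way, the symbol is +1.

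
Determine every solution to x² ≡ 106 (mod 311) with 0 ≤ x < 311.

Since 311 ≡ 3 (mod 4), a square root of 106 is 106^((311+1)/4) = 106^78 mod 311.
Repeated squaring: 106^2≡40, 106^4≡45, 106^8≡159, 106^16≡90, 106^32≡14, 106^64≡196 (mod 311).
106^78 = 106^(64+8+4+2) ≡ 130 (mod 311).
Check: 130² = 16900 ≡ 106 (mod 311). The two roots are 130 and 181.

130, 181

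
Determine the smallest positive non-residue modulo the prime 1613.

(2/1613) = −1, so 2 is the smallest positive non-residue mod 1613.

2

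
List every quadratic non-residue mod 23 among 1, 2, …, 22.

5 7 10 11 14 15 17 19 20 21 22

Square k = 1,…,11 (k and 23−k give the same square):
1²=1, 2²=4, 3²=9, 4²=16, 5²≡2, 6²≡13, 7²≡3, 8²≡18, 9²≡12, 10²≡8, 11²≡6 (mod 23).
The residues are {1, 2, 3, 4, 6, 8, 9, 12, 13, 16, 18}; the non-residues are the remaining 11 nonzero classes.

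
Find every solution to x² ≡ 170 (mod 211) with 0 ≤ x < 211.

Since 211 ≡ 3 (mod 4), a square root of 170 is 170^((211+1)/4) = 170^53 mod 211.
Repeated squaring: 170^2≡204, 170^4≡49, 170^8≡80, 170^16≡70, 170^32≡47 (mod 211).
170^53 = 170^(32+16+4+1) ≡ 176 (mod 211).
Check: 176² = 30976 ≡ 170 (mod 211). The two roots are 35 and 176.

35, 176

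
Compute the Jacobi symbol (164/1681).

0

Pull out 2^2: since 1681 ≡ 1 (mod 8), (2/1681) = +1, so (2/1681)^2 = +1.
Reciprocity: 41 ≡ 1 and 1681 ≡ 1 (mod 4), so (41/1681) = +(1681/41).
Reduce top mod 41: now compute (0/41).
Top reduces to 0: gcd > 1, so the symbol is 0.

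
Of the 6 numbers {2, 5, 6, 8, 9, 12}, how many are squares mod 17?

3

(2/17) = +1 → QR.
(5/17) = -1 → non-residue.
(6/17) = -1 → non-residue.
(8/17) = +1 → QR.
(9/17) = +1 → QR.
(12/17) = -1 → non-residue.
Total quadratic residues among the 6: 3.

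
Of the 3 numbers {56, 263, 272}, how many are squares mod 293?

(56/293) = +1 → QR.
(263/293) = -1 → non-residue.
(272/293) = +1 → QR.
Total quadratic residues among the 3: 2.

2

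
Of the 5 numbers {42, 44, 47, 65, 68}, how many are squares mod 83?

(42/83) = -1 → non-residue.
(44/83) = +1 → QR.
(47/83) = -1 → non-residue.
(65/83) = +1 → QR.
(68/83) = +1 → QR.
Total quadratic residues among the 5: 3.

3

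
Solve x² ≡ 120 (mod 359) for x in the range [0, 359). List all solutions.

Since 359 ≡ 3 (mod 4), a square root of 120 is 120^((359+1)/4) = 120^90 mod 359.
Repeated squaring: 120^2≡40, 120^4≡164, 120^8≡330, 120^16≡123, 120^32≡51, 120^64≡88 (mod 359).
120^90 = 120^(64+16+8+2) ≡ 185 (mod 359).
Check: 185² = 34225 ≡ 120 (mod 359). The two roots are 174 and 185.

174, 185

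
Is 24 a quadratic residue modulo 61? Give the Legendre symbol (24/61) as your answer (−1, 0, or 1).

Pull out 2^3: since 61 ≡ 5 (mod 8), (2/61) = -1, so (2/61)^3 = -1.
Reciprocity: 3 ≡ 3 and 61 ≡ 1 (mod 4), so (3/61) = +(61/3).
Reduce top mod 3: now compute (1/3).
Reached (1/3) = 1. Collecting the sign flips along the way, the symbol is -1.

-1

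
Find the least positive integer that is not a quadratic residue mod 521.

3

(2/521) = +1, so 2 is a residue.
(3/521) = −1, so 3 is the smallest positive non-residue mod 521.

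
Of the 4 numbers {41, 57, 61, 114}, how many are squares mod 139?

(41/139) = +1 → QR.
(57/139) = +1 → QR.
(61/139) = -1 → non-residue.
(114/139) = -1 → non-residue.
Total quadratic residues among the 4: 2.

2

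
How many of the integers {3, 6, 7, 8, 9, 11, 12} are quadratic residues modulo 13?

(3/13) = +1 → QR.
(6/13) = -1 → non-residue.
(7/13) = -1 → non-residue.
(8/13) = -1 → non-residue.
(9/13) = +1 → QR.
(11/13) = -1 → non-residue.
(12/13) = +1 → QR.
Total quadratic residues among the 7: 3.

3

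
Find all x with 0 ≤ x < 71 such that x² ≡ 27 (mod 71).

13, 58

Since 71 ≡ 3 (mod 4), a square root of 27 is 27^((71+1)/4) = 27^18 mod 71.
Repeated squaring: 27^2≡19, 27^4≡6, 27^8≡36, 27^16≡18 (mod 71).
27^18 = 27^(16+2) ≡ 58 (mod 71).
Check: 58² = 3364 ≡ 27 (mod 71). The two roots are 13 and 58.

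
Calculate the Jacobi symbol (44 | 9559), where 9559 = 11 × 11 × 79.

0

Pull out 2^2: since 9559 ≡ 7 (mod 8), (2/9559) = +1, so (2/9559)^2 = +1.
Reciprocity: 11 ≡ 3 and 9559 ≡ 3 (mod 4), so (11/9559) = −(9559/11).
Reduce top mod 11: now compute (0/11).
Top reduces to 0: gcd > 1, so the symbol is 0.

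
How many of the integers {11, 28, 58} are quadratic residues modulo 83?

2

(11/83) = +1 → QR.
(28/83) = +1 → QR.
(58/83) = -1 → non-residue.
Total quadratic residues among the 3: 2.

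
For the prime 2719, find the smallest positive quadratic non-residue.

3

(2/2719) = +1, so 2 is a residue.
(3/2719) = −1, so 3 is the smallest positive non-residue mod 2719.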